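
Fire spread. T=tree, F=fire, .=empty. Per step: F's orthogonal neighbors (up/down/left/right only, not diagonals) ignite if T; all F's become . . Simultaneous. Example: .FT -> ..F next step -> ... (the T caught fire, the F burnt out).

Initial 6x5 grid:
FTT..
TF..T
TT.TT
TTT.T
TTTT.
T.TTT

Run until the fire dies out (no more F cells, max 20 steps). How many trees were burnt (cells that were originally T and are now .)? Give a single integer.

Step 1: +3 fires, +2 burnt (F count now 3)
Step 2: +3 fires, +3 burnt (F count now 3)
Step 3: +3 fires, +3 burnt (F count now 3)
Step 4: +2 fires, +3 burnt (F count now 2)
Step 5: +3 fires, +2 burnt (F count now 3)
Step 6: +1 fires, +3 burnt (F count now 1)
Step 7: +1 fires, +1 burnt (F count now 1)
Step 8: +0 fires, +1 burnt (F count now 0)
Fire out after step 8
Initially T: 20, now '.': 26
Total burnt (originally-T cells now '.'): 16

Answer: 16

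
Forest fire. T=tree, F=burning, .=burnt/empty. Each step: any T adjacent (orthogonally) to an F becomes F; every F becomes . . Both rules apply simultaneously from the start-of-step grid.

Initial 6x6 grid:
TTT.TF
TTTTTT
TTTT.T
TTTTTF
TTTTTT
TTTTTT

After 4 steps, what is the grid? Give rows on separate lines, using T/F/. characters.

Step 1: 5 trees catch fire, 2 burn out
  TTT.F.
  TTTTTF
  TTTT.F
  TTTTF.
  TTTTTF
  TTTTTT
Step 2: 4 trees catch fire, 5 burn out
  TTT...
  TTTTF.
  TTTT..
  TTTF..
  TTTTF.
  TTTTTF
Step 3: 5 trees catch fire, 4 burn out
  TTT...
  TTTF..
  TTTF..
  TTF...
  TTTF..
  TTTTF.
Step 4: 5 trees catch fire, 5 burn out
  TTT...
  TTF...
  TTF...
  TF....
  TTF...
  TTTF..

TTT...
TTF...
TTF...
TF....
TTF...
TTTF..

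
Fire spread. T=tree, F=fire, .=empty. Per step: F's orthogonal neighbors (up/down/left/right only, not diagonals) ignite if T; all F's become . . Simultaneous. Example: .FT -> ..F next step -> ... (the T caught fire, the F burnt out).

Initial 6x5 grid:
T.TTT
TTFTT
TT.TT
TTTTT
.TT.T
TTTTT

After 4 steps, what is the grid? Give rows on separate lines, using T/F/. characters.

Step 1: 3 trees catch fire, 1 burn out
  T.FTT
  TF.FT
  TT.TT
  TTTTT
  .TT.T
  TTTTT
Step 2: 5 trees catch fire, 3 burn out
  T..FT
  F...F
  TF.FT
  TTTTT
  .TT.T
  TTTTT
Step 3: 6 trees catch fire, 5 burn out
  F...F
  .....
  F...F
  TFTFT
  .TT.T
  TTTTT
Step 4: 4 trees catch fire, 6 burn out
  .....
  .....
  .....
  F.F.F
  .FT.T
  TTTTT

.....
.....
.....
F.F.F
.FT.T
TTTTT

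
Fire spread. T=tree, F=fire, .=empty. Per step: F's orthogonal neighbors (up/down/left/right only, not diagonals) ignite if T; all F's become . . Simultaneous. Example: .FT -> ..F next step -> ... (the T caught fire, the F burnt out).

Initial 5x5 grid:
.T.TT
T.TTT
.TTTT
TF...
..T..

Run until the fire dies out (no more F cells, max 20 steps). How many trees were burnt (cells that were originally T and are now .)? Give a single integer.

Step 1: +2 fires, +1 burnt (F count now 2)
Step 2: +1 fires, +2 burnt (F count now 1)
Step 3: +2 fires, +1 burnt (F count now 2)
Step 4: +2 fires, +2 burnt (F count now 2)
Step 5: +2 fires, +2 burnt (F count now 2)
Step 6: +1 fires, +2 burnt (F count now 1)
Step 7: +0 fires, +1 burnt (F count now 0)
Fire out after step 7
Initially T: 13, now '.': 22
Total burnt (originally-T cells now '.'): 10

Answer: 10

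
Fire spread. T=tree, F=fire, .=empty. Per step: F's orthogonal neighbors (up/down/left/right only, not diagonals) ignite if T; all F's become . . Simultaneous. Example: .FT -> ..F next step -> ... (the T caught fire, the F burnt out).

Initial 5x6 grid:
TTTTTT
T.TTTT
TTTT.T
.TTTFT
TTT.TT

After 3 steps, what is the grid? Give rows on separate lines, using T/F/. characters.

Step 1: 3 trees catch fire, 1 burn out
  TTTTTT
  T.TTTT
  TTTT.T
  .TTF.F
  TTT.FT
Step 2: 4 trees catch fire, 3 burn out
  TTTTTT
  T.TTTT
  TTTF.F
  .TF...
  TTT..F
Step 3: 5 trees catch fire, 4 burn out
  TTTTTT
  T.TFTF
  TTF...
  .F....
  TTF...

TTTTTT
T.TFTF
TTF...
.F....
TTF...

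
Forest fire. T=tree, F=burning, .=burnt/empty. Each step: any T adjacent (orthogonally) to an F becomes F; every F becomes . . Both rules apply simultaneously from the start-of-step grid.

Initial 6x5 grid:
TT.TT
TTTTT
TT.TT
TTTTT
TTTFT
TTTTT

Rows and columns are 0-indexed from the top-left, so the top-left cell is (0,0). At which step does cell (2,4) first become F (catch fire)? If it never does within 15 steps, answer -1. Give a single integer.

Step 1: cell (2,4)='T' (+4 fires, +1 burnt)
Step 2: cell (2,4)='T' (+6 fires, +4 burnt)
Step 3: cell (2,4)='F' (+5 fires, +6 burnt)
  -> target ignites at step 3
Step 4: cell (2,4)='.' (+6 fires, +5 burnt)
Step 5: cell (2,4)='.' (+3 fires, +6 burnt)
Step 6: cell (2,4)='.' (+2 fires, +3 burnt)
Step 7: cell (2,4)='.' (+1 fires, +2 burnt)
Step 8: cell (2,4)='.' (+0 fires, +1 burnt)
  fire out at step 8

3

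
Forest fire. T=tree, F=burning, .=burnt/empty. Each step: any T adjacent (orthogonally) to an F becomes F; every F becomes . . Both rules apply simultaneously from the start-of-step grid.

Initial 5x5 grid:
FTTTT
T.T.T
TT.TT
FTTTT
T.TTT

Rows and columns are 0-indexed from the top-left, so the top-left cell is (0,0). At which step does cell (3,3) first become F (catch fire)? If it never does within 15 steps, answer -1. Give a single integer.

Step 1: cell (3,3)='T' (+5 fires, +2 burnt)
Step 2: cell (3,3)='T' (+3 fires, +5 burnt)
Step 3: cell (3,3)='F' (+4 fires, +3 burnt)
  -> target ignites at step 3
Step 4: cell (3,3)='.' (+4 fires, +4 burnt)
Step 5: cell (3,3)='.' (+3 fires, +4 burnt)
Step 6: cell (3,3)='.' (+0 fires, +3 burnt)
  fire out at step 6

3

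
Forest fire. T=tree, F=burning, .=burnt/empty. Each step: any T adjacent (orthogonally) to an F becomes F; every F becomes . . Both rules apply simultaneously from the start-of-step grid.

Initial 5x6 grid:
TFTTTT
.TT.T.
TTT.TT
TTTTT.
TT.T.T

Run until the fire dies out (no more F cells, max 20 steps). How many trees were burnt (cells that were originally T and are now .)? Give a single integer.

Step 1: +3 fires, +1 burnt (F count now 3)
Step 2: +3 fires, +3 burnt (F count now 3)
Step 3: +4 fires, +3 burnt (F count now 4)
Step 4: +5 fires, +4 burnt (F count now 5)
Step 5: +3 fires, +5 burnt (F count now 3)
Step 6: +3 fires, +3 burnt (F count now 3)
Step 7: +0 fires, +3 burnt (F count now 0)
Fire out after step 7
Initially T: 22, now '.': 29
Total burnt (originally-T cells now '.'): 21

Answer: 21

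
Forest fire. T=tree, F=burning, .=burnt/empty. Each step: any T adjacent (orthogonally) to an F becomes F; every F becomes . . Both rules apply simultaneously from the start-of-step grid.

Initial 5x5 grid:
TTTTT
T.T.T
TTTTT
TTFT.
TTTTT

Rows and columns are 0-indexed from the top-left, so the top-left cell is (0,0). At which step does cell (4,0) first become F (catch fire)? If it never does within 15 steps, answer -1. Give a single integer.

Step 1: cell (4,0)='T' (+4 fires, +1 burnt)
Step 2: cell (4,0)='T' (+6 fires, +4 burnt)
Step 3: cell (4,0)='F' (+5 fires, +6 burnt)
  -> target ignites at step 3
Step 4: cell (4,0)='.' (+4 fires, +5 burnt)
Step 5: cell (4,0)='.' (+2 fires, +4 burnt)
Step 6: cell (4,0)='.' (+0 fires, +2 burnt)
  fire out at step 6

3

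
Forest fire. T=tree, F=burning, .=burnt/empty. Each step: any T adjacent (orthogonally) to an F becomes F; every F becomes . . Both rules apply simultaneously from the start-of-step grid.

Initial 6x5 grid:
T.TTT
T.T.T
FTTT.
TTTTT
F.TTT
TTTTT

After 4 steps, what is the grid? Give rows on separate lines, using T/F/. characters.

Step 1: 4 trees catch fire, 2 burn out
  T.TTT
  F.T.T
  .FTT.
  FTTTT
  ..TTT
  FTTTT
Step 2: 4 trees catch fire, 4 burn out
  F.TTT
  ..T.T
  ..FT.
  .FTTT
  ..TTT
  .FTTT
Step 3: 4 trees catch fire, 4 burn out
  ..TTT
  ..F.T
  ...F.
  ..FTT
  ..TTT
  ..FTT
Step 4: 4 trees catch fire, 4 burn out
  ..FTT
  ....T
  .....
  ...FT
  ..FTT
  ...FT

..FTT
....T
.....
...FT
..FTT
...FT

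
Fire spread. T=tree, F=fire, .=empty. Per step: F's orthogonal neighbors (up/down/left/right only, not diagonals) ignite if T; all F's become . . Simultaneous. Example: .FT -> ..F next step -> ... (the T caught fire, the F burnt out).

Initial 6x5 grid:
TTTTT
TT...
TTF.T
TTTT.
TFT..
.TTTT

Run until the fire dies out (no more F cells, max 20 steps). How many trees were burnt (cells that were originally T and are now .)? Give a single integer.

Answer: 19

Derivation:
Step 1: +6 fires, +2 burnt (F count now 6)
Step 2: +5 fires, +6 burnt (F count now 5)
Step 3: +3 fires, +5 burnt (F count now 3)
Step 4: +3 fires, +3 burnt (F count now 3)
Step 5: +1 fires, +3 burnt (F count now 1)
Step 6: +1 fires, +1 burnt (F count now 1)
Step 7: +0 fires, +1 burnt (F count now 0)
Fire out after step 7
Initially T: 20, now '.': 29
Total burnt (originally-T cells now '.'): 19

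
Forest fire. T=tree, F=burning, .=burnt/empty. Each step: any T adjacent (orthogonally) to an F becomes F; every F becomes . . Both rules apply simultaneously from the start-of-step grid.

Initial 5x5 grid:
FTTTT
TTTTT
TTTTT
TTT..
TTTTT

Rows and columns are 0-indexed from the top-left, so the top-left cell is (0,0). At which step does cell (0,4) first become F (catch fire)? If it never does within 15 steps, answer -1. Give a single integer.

Step 1: cell (0,4)='T' (+2 fires, +1 burnt)
Step 2: cell (0,4)='T' (+3 fires, +2 burnt)
Step 3: cell (0,4)='T' (+4 fires, +3 burnt)
Step 4: cell (0,4)='F' (+5 fires, +4 burnt)
  -> target ignites at step 4
Step 5: cell (0,4)='.' (+4 fires, +5 burnt)
Step 6: cell (0,4)='.' (+2 fires, +4 burnt)
Step 7: cell (0,4)='.' (+1 fires, +2 burnt)
Step 8: cell (0,4)='.' (+1 fires, +1 burnt)
Step 9: cell (0,4)='.' (+0 fires, +1 burnt)
  fire out at step 9

4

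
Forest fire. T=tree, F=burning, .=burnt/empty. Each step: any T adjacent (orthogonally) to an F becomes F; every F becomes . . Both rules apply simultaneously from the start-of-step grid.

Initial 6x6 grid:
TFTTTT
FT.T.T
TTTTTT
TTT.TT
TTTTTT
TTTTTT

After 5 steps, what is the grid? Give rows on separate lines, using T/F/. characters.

Step 1: 4 trees catch fire, 2 burn out
  F.FTTT
  .F.T.T
  FTTTTT
  TTT.TT
  TTTTTT
  TTTTTT
Step 2: 3 trees catch fire, 4 burn out
  ...FTT
  ...T.T
  .FTTTT
  FTT.TT
  TTTTTT
  TTTTTT
Step 3: 5 trees catch fire, 3 burn out
  ....FT
  ...F.T
  ..FTTT
  .FT.TT
  FTTTTT
  TTTTTT
Step 4: 5 trees catch fire, 5 burn out
  .....F
  .....T
  ...FTT
  ..F.TT
  .FTTTT
  FTTTTT
Step 5: 4 trees catch fire, 5 burn out
  ......
  .....F
  ....FT
  ....TT
  ..FTTT
  .FTTTT

......
.....F
....FT
....TT
..FTTT
.FTTTT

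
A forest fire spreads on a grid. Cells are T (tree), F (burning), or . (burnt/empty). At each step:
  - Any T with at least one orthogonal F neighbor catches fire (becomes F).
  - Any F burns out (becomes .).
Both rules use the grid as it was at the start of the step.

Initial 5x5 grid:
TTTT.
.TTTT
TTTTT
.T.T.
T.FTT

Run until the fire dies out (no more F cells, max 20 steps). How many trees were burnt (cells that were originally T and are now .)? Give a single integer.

Step 1: +1 fires, +1 burnt (F count now 1)
Step 2: +2 fires, +1 burnt (F count now 2)
Step 3: +1 fires, +2 burnt (F count now 1)
Step 4: +3 fires, +1 burnt (F count now 3)
Step 5: +4 fires, +3 burnt (F count now 4)
Step 6: +4 fires, +4 burnt (F count now 4)
Step 7: +1 fires, +4 burnt (F count now 1)
Step 8: +1 fires, +1 burnt (F count now 1)
Step 9: +0 fires, +1 burnt (F count now 0)
Fire out after step 9
Initially T: 18, now '.': 24
Total burnt (originally-T cells now '.'): 17

Answer: 17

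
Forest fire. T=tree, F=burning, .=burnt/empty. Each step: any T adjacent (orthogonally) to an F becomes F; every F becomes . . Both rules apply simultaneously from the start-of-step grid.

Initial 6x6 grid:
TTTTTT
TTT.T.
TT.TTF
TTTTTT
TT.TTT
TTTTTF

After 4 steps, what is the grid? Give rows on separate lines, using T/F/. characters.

Step 1: 4 trees catch fire, 2 burn out
  TTTTTT
  TTT.T.
  TT.TF.
  TTTTTF
  TT.TTF
  TTTTF.
Step 2: 5 trees catch fire, 4 burn out
  TTTTTT
  TTT.F.
  TT.F..
  TTTTF.
  TT.TF.
  TTTF..
Step 3: 4 trees catch fire, 5 burn out
  TTTTFT
  TTT...
  TT....
  TTTF..
  TT.F..
  TTF...
Step 4: 4 trees catch fire, 4 burn out
  TTTF.F
  TTT...
  TT....
  TTF...
  TT....
  TF....

TTTF.F
TTT...
TT....
TTF...
TT....
TF....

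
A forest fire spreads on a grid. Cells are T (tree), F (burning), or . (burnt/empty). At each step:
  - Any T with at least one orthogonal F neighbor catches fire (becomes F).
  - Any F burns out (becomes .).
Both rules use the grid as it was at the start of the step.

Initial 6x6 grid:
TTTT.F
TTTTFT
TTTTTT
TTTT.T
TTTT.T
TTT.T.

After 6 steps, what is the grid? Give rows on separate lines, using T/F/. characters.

Step 1: 3 trees catch fire, 2 burn out
  TTTT..
  TTTF.F
  TTTTFT
  TTTT.T
  TTTT.T
  TTT.T.
Step 2: 4 trees catch fire, 3 burn out
  TTTF..
  TTF...
  TTTF.F
  TTTT.T
  TTTT.T
  TTT.T.
Step 3: 5 trees catch fire, 4 burn out
  TTF...
  TF....
  TTF...
  TTTF.F
  TTTT.T
  TTT.T.
Step 4: 6 trees catch fire, 5 burn out
  TF....
  F.....
  TF....
  TTF...
  TTTF.F
  TTT.T.
Step 5: 4 trees catch fire, 6 burn out
  F.....
  ......
  F.....
  TF....
  TTF...
  TTT.T.
Step 6: 3 trees catch fire, 4 burn out
  ......
  ......
  ......
  F.....
  TF....
  TTF.T.

......
......
......
F.....
TF....
TTF.T.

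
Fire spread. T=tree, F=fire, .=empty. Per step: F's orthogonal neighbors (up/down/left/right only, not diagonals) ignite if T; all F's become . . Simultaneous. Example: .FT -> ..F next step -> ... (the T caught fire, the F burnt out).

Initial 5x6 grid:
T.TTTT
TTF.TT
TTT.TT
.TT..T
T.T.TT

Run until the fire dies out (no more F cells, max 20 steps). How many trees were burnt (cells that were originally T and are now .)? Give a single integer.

Answer: 20

Derivation:
Step 1: +3 fires, +1 burnt (F count now 3)
Step 2: +4 fires, +3 burnt (F count now 4)
Step 3: +5 fires, +4 burnt (F count now 5)
Step 4: +2 fires, +5 burnt (F count now 2)
Step 5: +2 fires, +2 burnt (F count now 2)
Step 6: +1 fires, +2 burnt (F count now 1)
Step 7: +1 fires, +1 burnt (F count now 1)
Step 8: +1 fires, +1 burnt (F count now 1)
Step 9: +1 fires, +1 burnt (F count now 1)
Step 10: +0 fires, +1 burnt (F count now 0)
Fire out after step 10
Initially T: 21, now '.': 29
Total burnt (originally-T cells now '.'): 20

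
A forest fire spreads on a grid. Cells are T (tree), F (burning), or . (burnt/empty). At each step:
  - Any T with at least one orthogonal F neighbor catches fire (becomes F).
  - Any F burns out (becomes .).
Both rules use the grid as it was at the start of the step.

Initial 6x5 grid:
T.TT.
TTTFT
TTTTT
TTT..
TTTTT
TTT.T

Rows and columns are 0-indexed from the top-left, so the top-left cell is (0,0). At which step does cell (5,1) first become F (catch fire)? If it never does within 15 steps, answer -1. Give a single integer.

Step 1: cell (5,1)='T' (+4 fires, +1 burnt)
Step 2: cell (5,1)='T' (+4 fires, +4 burnt)
Step 3: cell (5,1)='T' (+3 fires, +4 burnt)
Step 4: cell (5,1)='T' (+4 fires, +3 burnt)
Step 5: cell (5,1)='T' (+4 fires, +4 burnt)
Step 6: cell (5,1)='F' (+3 fires, +4 burnt)
  -> target ignites at step 6
Step 7: cell (5,1)='.' (+2 fires, +3 burnt)
Step 8: cell (5,1)='.' (+0 fires, +2 burnt)
  fire out at step 8

6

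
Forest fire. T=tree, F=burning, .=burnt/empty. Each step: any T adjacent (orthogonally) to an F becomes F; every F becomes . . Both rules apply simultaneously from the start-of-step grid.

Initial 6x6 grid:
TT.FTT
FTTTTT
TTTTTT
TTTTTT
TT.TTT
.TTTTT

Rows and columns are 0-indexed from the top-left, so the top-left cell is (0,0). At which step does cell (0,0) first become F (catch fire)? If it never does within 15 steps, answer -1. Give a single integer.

Step 1: cell (0,0)='F' (+5 fires, +2 burnt)
  -> target ignites at step 1
Step 2: cell (0,0)='.' (+7 fires, +5 burnt)
Step 3: cell (0,0)='.' (+6 fires, +7 burnt)
Step 4: cell (0,0)='.' (+5 fires, +6 burnt)
Step 5: cell (0,0)='.' (+4 fires, +5 burnt)
Step 6: cell (0,0)='.' (+3 fires, +4 burnt)
Step 7: cell (0,0)='.' (+1 fires, +3 burnt)
Step 8: cell (0,0)='.' (+0 fires, +1 burnt)
  fire out at step 8

1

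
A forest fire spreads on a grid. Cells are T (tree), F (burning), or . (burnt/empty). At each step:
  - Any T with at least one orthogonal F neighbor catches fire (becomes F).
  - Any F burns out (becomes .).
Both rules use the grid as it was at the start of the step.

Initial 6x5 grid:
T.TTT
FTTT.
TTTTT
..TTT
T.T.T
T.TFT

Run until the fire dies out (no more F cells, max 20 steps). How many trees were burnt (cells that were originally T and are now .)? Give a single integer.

Answer: 19

Derivation:
Step 1: +5 fires, +2 burnt (F count now 5)
Step 2: +4 fires, +5 burnt (F count now 4)
Step 3: +5 fires, +4 burnt (F count now 5)
Step 4: +4 fires, +5 burnt (F count now 4)
Step 5: +1 fires, +4 burnt (F count now 1)
Step 6: +0 fires, +1 burnt (F count now 0)
Fire out after step 6
Initially T: 21, now '.': 28
Total burnt (originally-T cells now '.'): 19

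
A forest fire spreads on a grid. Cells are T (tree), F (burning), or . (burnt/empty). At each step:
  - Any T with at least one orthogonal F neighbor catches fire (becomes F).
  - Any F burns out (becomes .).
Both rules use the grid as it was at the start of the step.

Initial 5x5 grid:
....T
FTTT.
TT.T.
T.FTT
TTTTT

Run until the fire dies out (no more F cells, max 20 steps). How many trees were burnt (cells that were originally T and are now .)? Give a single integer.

Step 1: +4 fires, +2 burnt (F count now 4)
Step 2: +7 fires, +4 burnt (F count now 7)
Step 3: +3 fires, +7 burnt (F count now 3)
Step 4: +0 fires, +3 burnt (F count now 0)
Fire out after step 4
Initially T: 15, now '.': 24
Total burnt (originally-T cells now '.'): 14

Answer: 14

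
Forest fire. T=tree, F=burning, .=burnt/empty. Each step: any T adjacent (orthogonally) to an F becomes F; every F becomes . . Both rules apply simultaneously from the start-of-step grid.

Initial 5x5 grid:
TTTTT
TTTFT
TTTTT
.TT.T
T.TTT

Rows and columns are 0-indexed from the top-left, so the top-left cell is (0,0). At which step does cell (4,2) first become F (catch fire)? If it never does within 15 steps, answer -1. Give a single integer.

Step 1: cell (4,2)='T' (+4 fires, +1 burnt)
Step 2: cell (4,2)='T' (+5 fires, +4 burnt)
Step 3: cell (4,2)='T' (+5 fires, +5 burnt)
Step 4: cell (4,2)='F' (+5 fires, +5 burnt)
  -> target ignites at step 4
Step 5: cell (4,2)='.' (+1 fires, +5 burnt)
Step 6: cell (4,2)='.' (+0 fires, +1 burnt)
  fire out at step 6

4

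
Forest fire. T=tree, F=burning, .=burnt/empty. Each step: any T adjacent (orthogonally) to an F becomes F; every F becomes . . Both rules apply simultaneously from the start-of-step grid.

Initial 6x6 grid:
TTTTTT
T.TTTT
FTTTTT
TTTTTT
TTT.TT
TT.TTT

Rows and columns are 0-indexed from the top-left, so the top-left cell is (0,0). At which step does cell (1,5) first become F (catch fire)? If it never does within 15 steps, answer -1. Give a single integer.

Step 1: cell (1,5)='T' (+3 fires, +1 burnt)
Step 2: cell (1,5)='T' (+4 fires, +3 burnt)
Step 3: cell (1,5)='T' (+6 fires, +4 burnt)
Step 4: cell (1,5)='T' (+6 fires, +6 burnt)
Step 5: cell (1,5)='T' (+4 fires, +6 burnt)
Step 6: cell (1,5)='F' (+4 fires, +4 burnt)
  -> target ignites at step 6
Step 7: cell (1,5)='.' (+3 fires, +4 burnt)
Step 8: cell (1,5)='.' (+2 fires, +3 burnt)
Step 9: cell (1,5)='.' (+0 fires, +2 burnt)
  fire out at step 9

6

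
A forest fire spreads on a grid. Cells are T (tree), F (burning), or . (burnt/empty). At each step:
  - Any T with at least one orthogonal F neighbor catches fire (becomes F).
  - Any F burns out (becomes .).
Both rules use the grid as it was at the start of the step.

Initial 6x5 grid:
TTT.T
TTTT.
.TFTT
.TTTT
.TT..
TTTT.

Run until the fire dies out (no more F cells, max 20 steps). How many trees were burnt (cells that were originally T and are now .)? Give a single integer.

Step 1: +4 fires, +1 burnt (F count now 4)
Step 2: +7 fires, +4 burnt (F count now 7)
Step 3: +5 fires, +7 burnt (F count now 5)
Step 4: +3 fires, +5 burnt (F count now 3)
Step 5: +1 fires, +3 burnt (F count now 1)
Step 6: +0 fires, +1 burnt (F count now 0)
Fire out after step 6
Initially T: 21, now '.': 29
Total burnt (originally-T cells now '.'): 20

Answer: 20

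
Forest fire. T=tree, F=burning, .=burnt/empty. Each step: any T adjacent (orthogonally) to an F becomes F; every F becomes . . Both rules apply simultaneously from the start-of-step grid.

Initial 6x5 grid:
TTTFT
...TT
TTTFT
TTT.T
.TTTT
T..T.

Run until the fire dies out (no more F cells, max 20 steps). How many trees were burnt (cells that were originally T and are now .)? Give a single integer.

Step 1: +5 fires, +2 burnt (F count now 5)
Step 2: +5 fires, +5 burnt (F count now 5)
Step 3: +5 fires, +5 burnt (F count now 5)
Step 4: +3 fires, +5 burnt (F count now 3)
Step 5: +1 fires, +3 burnt (F count now 1)
Step 6: +0 fires, +1 burnt (F count now 0)
Fire out after step 6
Initially T: 20, now '.': 29
Total burnt (originally-T cells now '.'): 19

Answer: 19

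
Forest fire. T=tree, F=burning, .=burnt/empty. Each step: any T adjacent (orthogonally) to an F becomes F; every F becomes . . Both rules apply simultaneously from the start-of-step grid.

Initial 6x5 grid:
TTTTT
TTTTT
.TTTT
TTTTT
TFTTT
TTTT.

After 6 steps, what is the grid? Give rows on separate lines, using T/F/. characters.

Step 1: 4 trees catch fire, 1 burn out
  TTTTT
  TTTTT
  .TTTT
  TFTTT
  F.FTT
  TFTT.
Step 2: 6 trees catch fire, 4 burn out
  TTTTT
  TTTTT
  .FTTT
  F.FTT
  ...FT
  F.FT.
Step 3: 5 trees catch fire, 6 burn out
  TTTTT
  TFTTT
  ..FTT
  ...FT
  ....F
  ...F.
Step 4: 5 trees catch fire, 5 burn out
  TFTTT
  F.FTT
  ...FT
  ....F
  .....
  .....
Step 5: 4 trees catch fire, 5 burn out
  F.FTT
  ...FT
  ....F
  .....
  .....
  .....
Step 6: 2 trees catch fire, 4 burn out
  ...FT
  ....F
  .....
  .....
  .....
  .....

...FT
....F
.....
.....
.....
.....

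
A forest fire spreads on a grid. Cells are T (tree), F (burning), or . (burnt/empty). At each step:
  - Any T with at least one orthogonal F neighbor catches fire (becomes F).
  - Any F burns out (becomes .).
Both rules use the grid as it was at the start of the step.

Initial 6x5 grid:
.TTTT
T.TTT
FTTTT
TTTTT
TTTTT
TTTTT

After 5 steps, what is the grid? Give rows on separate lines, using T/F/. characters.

Step 1: 3 trees catch fire, 1 burn out
  .TTTT
  F.TTT
  .FTTT
  FTTTT
  TTTTT
  TTTTT
Step 2: 3 trees catch fire, 3 burn out
  .TTTT
  ..TTT
  ..FTT
  .FTTT
  FTTTT
  TTTTT
Step 3: 5 trees catch fire, 3 burn out
  .TTTT
  ..FTT
  ...FT
  ..FTT
  .FTTT
  FTTTT
Step 4: 6 trees catch fire, 5 burn out
  .TFTT
  ...FT
  ....F
  ...FT
  ..FTT
  .FTTT
Step 5: 6 trees catch fire, 6 burn out
  .F.FT
  ....F
  .....
  ....F
  ...FT
  ..FTT

.F.FT
....F
.....
....F
...FT
..FTT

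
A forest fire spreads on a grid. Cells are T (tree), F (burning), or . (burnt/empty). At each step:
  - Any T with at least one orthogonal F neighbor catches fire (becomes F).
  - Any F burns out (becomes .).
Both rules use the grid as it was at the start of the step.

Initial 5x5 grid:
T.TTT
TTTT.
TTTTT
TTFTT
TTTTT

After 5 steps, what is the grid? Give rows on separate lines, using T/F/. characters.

Step 1: 4 trees catch fire, 1 burn out
  T.TTT
  TTTT.
  TTFTT
  TF.FT
  TTFTT
Step 2: 7 trees catch fire, 4 burn out
  T.TTT
  TTFT.
  TF.FT
  F...F
  TF.FT
Step 3: 7 trees catch fire, 7 burn out
  T.FTT
  TF.F.
  F...F
  .....
  F...F
Step 4: 2 trees catch fire, 7 burn out
  T..FT
  F....
  .....
  .....
  .....
Step 5: 2 trees catch fire, 2 burn out
  F...F
  .....
  .....
  .....
  .....

F...F
.....
.....
.....
.....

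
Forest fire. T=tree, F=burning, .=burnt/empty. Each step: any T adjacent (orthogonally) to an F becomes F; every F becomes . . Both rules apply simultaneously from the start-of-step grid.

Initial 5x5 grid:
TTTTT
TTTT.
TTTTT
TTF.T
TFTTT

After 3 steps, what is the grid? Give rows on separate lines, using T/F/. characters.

Step 1: 4 trees catch fire, 2 burn out
  TTTTT
  TTTT.
  TTFTT
  TF..T
  F.FTT
Step 2: 5 trees catch fire, 4 burn out
  TTTTT
  TTFT.
  TF.FT
  F...T
  ...FT
Step 3: 6 trees catch fire, 5 burn out
  TTFTT
  TF.F.
  F...F
  ....T
  ....F

TTFTT
TF.F.
F...F
....T
....F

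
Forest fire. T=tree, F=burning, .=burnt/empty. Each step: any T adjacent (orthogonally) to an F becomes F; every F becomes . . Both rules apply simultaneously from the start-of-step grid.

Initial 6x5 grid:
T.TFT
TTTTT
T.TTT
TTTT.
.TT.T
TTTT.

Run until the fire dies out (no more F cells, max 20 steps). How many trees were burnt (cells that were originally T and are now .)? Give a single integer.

Step 1: +3 fires, +1 burnt (F count now 3)
Step 2: +3 fires, +3 burnt (F count now 3)
Step 3: +4 fires, +3 burnt (F count now 4)
Step 4: +2 fires, +4 burnt (F count now 2)
Step 5: +4 fires, +2 burnt (F count now 4)
Step 6: +3 fires, +4 burnt (F count now 3)
Step 7: +2 fires, +3 burnt (F count now 2)
Step 8: +1 fires, +2 burnt (F count now 1)
Step 9: +0 fires, +1 burnt (F count now 0)
Fire out after step 9
Initially T: 23, now '.': 29
Total burnt (originally-T cells now '.'): 22

Answer: 22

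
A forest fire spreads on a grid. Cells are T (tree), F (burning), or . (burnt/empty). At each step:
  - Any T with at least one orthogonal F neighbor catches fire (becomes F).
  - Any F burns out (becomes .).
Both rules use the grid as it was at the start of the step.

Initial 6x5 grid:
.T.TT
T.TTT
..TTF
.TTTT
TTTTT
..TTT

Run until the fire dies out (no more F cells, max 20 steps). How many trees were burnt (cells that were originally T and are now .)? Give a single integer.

Answer: 19

Derivation:
Step 1: +3 fires, +1 burnt (F count now 3)
Step 2: +5 fires, +3 burnt (F count now 5)
Step 3: +5 fires, +5 burnt (F count now 5)
Step 4: +3 fires, +5 burnt (F count now 3)
Step 5: +2 fires, +3 burnt (F count now 2)
Step 6: +1 fires, +2 burnt (F count now 1)
Step 7: +0 fires, +1 burnt (F count now 0)
Fire out after step 7
Initially T: 21, now '.': 28
Total burnt (originally-T cells now '.'): 19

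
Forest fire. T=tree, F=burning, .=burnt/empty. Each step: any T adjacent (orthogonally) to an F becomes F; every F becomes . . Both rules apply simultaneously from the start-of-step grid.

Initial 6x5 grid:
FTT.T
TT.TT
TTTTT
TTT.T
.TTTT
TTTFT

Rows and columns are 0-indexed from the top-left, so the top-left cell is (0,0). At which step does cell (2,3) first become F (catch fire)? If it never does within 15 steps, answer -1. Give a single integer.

Step 1: cell (2,3)='T' (+5 fires, +2 burnt)
Step 2: cell (2,3)='T' (+6 fires, +5 burnt)
Step 3: cell (2,3)='T' (+6 fires, +6 burnt)
Step 4: cell (2,3)='T' (+3 fires, +6 burnt)
Step 5: cell (2,3)='F' (+2 fires, +3 burnt)
  -> target ignites at step 5
Step 6: cell (2,3)='.' (+2 fires, +2 burnt)
Step 7: cell (2,3)='.' (+0 fires, +2 burnt)
  fire out at step 7

5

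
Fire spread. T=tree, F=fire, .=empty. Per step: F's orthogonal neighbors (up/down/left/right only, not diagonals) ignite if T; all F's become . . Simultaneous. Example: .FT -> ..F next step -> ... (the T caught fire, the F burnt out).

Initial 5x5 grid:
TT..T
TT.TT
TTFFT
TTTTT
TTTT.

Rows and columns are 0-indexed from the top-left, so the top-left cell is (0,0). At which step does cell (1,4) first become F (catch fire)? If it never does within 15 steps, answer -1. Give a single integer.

Step 1: cell (1,4)='T' (+5 fires, +2 burnt)
Step 2: cell (1,4)='F' (+7 fires, +5 burnt)
  -> target ignites at step 2
Step 3: cell (1,4)='.' (+5 fires, +7 burnt)
Step 4: cell (1,4)='.' (+2 fires, +5 burnt)
Step 5: cell (1,4)='.' (+0 fires, +2 burnt)
  fire out at step 5

2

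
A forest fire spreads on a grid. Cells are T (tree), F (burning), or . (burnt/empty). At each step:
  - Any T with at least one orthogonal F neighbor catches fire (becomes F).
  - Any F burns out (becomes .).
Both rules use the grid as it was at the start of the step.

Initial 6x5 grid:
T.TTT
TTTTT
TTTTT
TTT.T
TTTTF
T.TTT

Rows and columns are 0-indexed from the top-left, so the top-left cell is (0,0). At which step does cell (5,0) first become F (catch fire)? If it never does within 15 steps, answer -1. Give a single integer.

Step 1: cell (5,0)='T' (+3 fires, +1 burnt)
Step 2: cell (5,0)='T' (+3 fires, +3 burnt)
Step 3: cell (5,0)='T' (+5 fires, +3 burnt)
Step 4: cell (5,0)='T' (+5 fires, +5 burnt)
Step 5: cell (5,0)='F' (+5 fires, +5 burnt)
  -> target ignites at step 5
Step 6: cell (5,0)='.' (+3 fires, +5 burnt)
Step 7: cell (5,0)='.' (+1 fires, +3 burnt)
Step 8: cell (5,0)='.' (+1 fires, +1 burnt)
Step 9: cell (5,0)='.' (+0 fires, +1 burnt)
  fire out at step 9

5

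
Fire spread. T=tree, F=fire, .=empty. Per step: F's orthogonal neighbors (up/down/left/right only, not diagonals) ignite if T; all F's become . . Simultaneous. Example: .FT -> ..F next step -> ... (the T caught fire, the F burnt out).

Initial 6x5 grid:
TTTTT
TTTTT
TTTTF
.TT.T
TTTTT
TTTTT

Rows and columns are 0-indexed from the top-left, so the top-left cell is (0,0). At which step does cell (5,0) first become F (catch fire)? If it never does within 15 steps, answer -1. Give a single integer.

Step 1: cell (5,0)='T' (+3 fires, +1 burnt)
Step 2: cell (5,0)='T' (+4 fires, +3 burnt)
Step 3: cell (5,0)='T' (+6 fires, +4 burnt)
Step 4: cell (5,0)='T' (+6 fires, +6 burnt)
Step 5: cell (5,0)='T' (+4 fires, +6 burnt)
Step 6: cell (5,0)='T' (+3 fires, +4 burnt)
Step 7: cell (5,0)='F' (+1 fires, +3 burnt)
  -> target ignites at step 7
Step 8: cell (5,0)='.' (+0 fires, +1 burnt)
  fire out at step 8

7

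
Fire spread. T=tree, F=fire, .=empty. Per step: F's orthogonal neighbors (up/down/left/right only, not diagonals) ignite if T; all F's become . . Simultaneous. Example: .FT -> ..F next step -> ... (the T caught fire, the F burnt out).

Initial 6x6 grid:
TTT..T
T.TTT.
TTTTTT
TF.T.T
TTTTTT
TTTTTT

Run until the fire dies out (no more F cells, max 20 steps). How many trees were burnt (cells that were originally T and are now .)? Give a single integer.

Answer: 28

Derivation:
Step 1: +3 fires, +1 burnt (F count now 3)
Step 2: +5 fires, +3 burnt (F count now 5)
Step 3: +6 fires, +5 burnt (F count now 6)
Step 4: +7 fires, +6 burnt (F count now 7)
Step 5: +5 fires, +7 burnt (F count now 5)
Step 6: +2 fires, +5 burnt (F count now 2)
Step 7: +0 fires, +2 burnt (F count now 0)
Fire out after step 7
Initially T: 29, now '.': 35
Total burnt (originally-T cells now '.'): 28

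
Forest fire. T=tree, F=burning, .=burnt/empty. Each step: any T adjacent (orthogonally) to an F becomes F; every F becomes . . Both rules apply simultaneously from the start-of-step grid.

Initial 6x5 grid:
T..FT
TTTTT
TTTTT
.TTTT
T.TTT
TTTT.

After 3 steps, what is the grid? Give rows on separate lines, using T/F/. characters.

Step 1: 2 trees catch fire, 1 burn out
  T...F
  TTTFT
  TTTTT
  .TTTT
  T.TTT
  TTTT.
Step 2: 3 trees catch fire, 2 burn out
  T....
  TTF.F
  TTTFT
  .TTTT
  T.TTT
  TTTT.
Step 3: 4 trees catch fire, 3 burn out
  T....
  TF...
  TTF.F
  .TTFT
  T.TTT
  TTTT.

T....
TF...
TTF.F
.TTFT
T.TTT
TTTT.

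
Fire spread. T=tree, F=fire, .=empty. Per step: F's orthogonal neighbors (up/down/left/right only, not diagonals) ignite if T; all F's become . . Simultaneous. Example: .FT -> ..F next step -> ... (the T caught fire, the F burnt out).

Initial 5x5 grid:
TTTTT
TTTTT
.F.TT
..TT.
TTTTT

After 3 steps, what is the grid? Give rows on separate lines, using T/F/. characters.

Step 1: 1 trees catch fire, 1 burn out
  TTTTT
  TFTTT
  ...TT
  ..TT.
  TTTTT
Step 2: 3 trees catch fire, 1 burn out
  TFTTT
  F.FTT
  ...TT
  ..TT.
  TTTTT
Step 3: 3 trees catch fire, 3 burn out
  F.FTT
  ...FT
  ...TT
  ..TT.
  TTTTT

F.FTT
...FT
...TT
..TT.
TTTTT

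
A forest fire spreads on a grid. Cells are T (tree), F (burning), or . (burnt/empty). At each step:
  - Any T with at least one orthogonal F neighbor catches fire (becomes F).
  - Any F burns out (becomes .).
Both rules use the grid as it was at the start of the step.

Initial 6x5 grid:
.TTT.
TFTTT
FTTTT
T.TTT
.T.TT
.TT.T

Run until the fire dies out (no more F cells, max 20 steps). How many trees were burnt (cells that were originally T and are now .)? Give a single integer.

Answer: 18

Derivation:
Step 1: +5 fires, +2 burnt (F count now 5)
Step 2: +3 fires, +5 burnt (F count now 3)
Step 3: +4 fires, +3 burnt (F count now 4)
Step 4: +2 fires, +4 burnt (F count now 2)
Step 5: +2 fires, +2 burnt (F count now 2)
Step 6: +1 fires, +2 burnt (F count now 1)
Step 7: +1 fires, +1 burnt (F count now 1)
Step 8: +0 fires, +1 burnt (F count now 0)
Fire out after step 8
Initially T: 21, now '.': 27
Total burnt (originally-T cells now '.'): 18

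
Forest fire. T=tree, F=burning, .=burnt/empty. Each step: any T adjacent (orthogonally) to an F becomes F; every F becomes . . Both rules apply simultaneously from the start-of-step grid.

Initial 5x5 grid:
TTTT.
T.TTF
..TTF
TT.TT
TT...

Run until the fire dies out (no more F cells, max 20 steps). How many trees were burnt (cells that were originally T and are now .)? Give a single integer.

Answer: 11

Derivation:
Step 1: +3 fires, +2 burnt (F count now 3)
Step 2: +4 fires, +3 burnt (F count now 4)
Step 3: +1 fires, +4 burnt (F count now 1)
Step 4: +1 fires, +1 burnt (F count now 1)
Step 5: +1 fires, +1 burnt (F count now 1)
Step 6: +1 fires, +1 burnt (F count now 1)
Step 7: +0 fires, +1 burnt (F count now 0)
Fire out after step 7
Initially T: 15, now '.': 21
Total burnt (originally-T cells now '.'): 11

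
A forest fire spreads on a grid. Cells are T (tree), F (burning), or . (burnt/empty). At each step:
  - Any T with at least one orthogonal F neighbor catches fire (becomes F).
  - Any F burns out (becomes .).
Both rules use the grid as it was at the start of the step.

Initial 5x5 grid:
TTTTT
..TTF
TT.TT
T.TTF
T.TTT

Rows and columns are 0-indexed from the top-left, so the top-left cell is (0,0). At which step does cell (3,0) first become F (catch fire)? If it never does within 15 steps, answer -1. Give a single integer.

Step 1: cell (3,0)='T' (+5 fires, +2 burnt)
Step 2: cell (3,0)='T' (+5 fires, +5 burnt)
Step 3: cell (3,0)='T' (+2 fires, +5 burnt)
Step 4: cell (3,0)='T' (+1 fires, +2 burnt)
Step 5: cell (3,0)='T' (+1 fires, +1 burnt)
Step 6: cell (3,0)='T' (+0 fires, +1 burnt)
  fire out at step 6
Target never catches fire within 15 steps

-1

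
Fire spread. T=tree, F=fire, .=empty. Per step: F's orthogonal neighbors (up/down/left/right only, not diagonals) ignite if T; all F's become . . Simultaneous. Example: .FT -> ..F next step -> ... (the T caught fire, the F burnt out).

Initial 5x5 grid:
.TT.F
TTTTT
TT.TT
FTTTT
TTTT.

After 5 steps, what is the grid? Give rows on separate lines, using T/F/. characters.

Step 1: 4 trees catch fire, 2 burn out
  .TT..
  TTTTF
  FT.TT
  .FTTT
  FTTT.
Step 2: 6 trees catch fire, 4 burn out
  .TT..
  FTTF.
  .F.TF
  ..FTT
  .FTT.
Step 3: 6 trees catch fire, 6 burn out
  .TT..
  .FF..
  ...F.
  ...FF
  ..FT.
Step 4: 3 trees catch fire, 6 burn out
  .FF..
  .....
  .....
  .....
  ...F.
Step 5: 0 trees catch fire, 3 burn out
  .....
  .....
  .....
  .....
  .....

.....
.....
.....
.....
.....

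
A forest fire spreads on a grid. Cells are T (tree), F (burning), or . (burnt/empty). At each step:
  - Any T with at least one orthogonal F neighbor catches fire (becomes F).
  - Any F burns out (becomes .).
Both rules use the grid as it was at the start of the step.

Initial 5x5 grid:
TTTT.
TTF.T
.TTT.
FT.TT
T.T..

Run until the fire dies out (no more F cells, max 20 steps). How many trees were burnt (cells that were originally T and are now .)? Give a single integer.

Answer: 13

Derivation:
Step 1: +5 fires, +2 burnt (F count now 5)
Step 2: +5 fires, +5 burnt (F count now 5)
Step 3: +2 fires, +5 burnt (F count now 2)
Step 4: +1 fires, +2 burnt (F count now 1)
Step 5: +0 fires, +1 burnt (F count now 0)
Fire out after step 5
Initially T: 15, now '.': 23
Total burnt (originally-T cells now '.'): 13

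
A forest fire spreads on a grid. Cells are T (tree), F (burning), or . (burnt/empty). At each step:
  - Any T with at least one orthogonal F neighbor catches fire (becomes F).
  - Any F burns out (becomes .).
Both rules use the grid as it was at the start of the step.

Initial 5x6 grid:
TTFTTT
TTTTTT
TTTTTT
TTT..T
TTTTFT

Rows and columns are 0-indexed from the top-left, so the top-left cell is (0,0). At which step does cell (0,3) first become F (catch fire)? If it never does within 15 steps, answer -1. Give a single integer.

Step 1: cell (0,3)='F' (+5 fires, +2 burnt)
  -> target ignites at step 1
Step 2: cell (0,3)='.' (+7 fires, +5 burnt)
Step 3: cell (0,3)='.' (+8 fires, +7 burnt)
Step 4: cell (0,3)='.' (+5 fires, +8 burnt)
Step 5: cell (0,3)='.' (+1 fires, +5 burnt)
Step 6: cell (0,3)='.' (+0 fires, +1 burnt)
  fire out at step 6

1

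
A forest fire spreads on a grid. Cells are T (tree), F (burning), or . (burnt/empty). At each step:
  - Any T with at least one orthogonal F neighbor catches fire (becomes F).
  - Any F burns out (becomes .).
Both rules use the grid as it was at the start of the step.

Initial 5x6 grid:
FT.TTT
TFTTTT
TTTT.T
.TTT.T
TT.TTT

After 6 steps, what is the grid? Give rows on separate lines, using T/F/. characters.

Step 1: 4 trees catch fire, 2 burn out
  .F.TTT
  F.FTTT
  TFTT.T
  .TTT.T
  TT.TTT
Step 2: 4 trees catch fire, 4 burn out
  ...TTT
  ...FTT
  F.FT.T
  .FTT.T
  TT.TTT
Step 3: 5 trees catch fire, 4 burn out
  ...FTT
  ....FT
  ...F.T
  ..FT.T
  TF.TTT
Step 4: 4 trees catch fire, 5 burn out
  ....FT
  .....F
  .....T
  ...F.T
  F..TTT
Step 5: 3 trees catch fire, 4 burn out
  .....F
  ......
  .....F
  .....T
  ...FTT
Step 6: 2 trees catch fire, 3 burn out
  ......
  ......
  ......
  .....F
  ....FT

......
......
......
.....F
....FT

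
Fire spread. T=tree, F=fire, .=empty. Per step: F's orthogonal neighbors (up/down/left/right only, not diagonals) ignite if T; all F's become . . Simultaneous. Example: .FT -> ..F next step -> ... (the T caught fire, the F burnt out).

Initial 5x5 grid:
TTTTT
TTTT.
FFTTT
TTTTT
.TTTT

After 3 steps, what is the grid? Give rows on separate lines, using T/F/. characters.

Step 1: 5 trees catch fire, 2 burn out
  TTTTT
  FFTT.
  ..FTT
  FFTTT
  .TTTT
Step 2: 6 trees catch fire, 5 burn out
  FFTTT
  ..FT.
  ...FT
  ..FTT
  .FTTT
Step 3: 5 trees catch fire, 6 burn out
  ..FTT
  ...F.
  ....F
  ...FT
  ..FTT

..FTT
...F.
....F
...FT
..FTT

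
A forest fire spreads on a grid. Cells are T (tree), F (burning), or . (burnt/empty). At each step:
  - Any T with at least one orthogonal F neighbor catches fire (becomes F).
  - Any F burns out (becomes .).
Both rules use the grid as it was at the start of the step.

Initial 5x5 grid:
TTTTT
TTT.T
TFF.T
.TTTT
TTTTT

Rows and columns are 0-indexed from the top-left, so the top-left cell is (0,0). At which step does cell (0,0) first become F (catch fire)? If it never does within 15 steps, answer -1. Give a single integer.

Step 1: cell (0,0)='T' (+5 fires, +2 burnt)
Step 2: cell (0,0)='T' (+6 fires, +5 burnt)
Step 3: cell (0,0)='F' (+5 fires, +6 burnt)
  -> target ignites at step 3
Step 4: cell (0,0)='.' (+3 fires, +5 burnt)
Step 5: cell (0,0)='.' (+1 fires, +3 burnt)
Step 6: cell (0,0)='.' (+0 fires, +1 burnt)
  fire out at step 6

3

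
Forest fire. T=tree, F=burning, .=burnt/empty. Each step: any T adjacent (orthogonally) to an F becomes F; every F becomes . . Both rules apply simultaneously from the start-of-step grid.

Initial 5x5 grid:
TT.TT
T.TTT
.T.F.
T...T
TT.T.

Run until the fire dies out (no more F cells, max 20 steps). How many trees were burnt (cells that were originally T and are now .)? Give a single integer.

Answer: 5

Derivation:
Step 1: +1 fires, +1 burnt (F count now 1)
Step 2: +3 fires, +1 burnt (F count now 3)
Step 3: +1 fires, +3 burnt (F count now 1)
Step 4: +0 fires, +1 burnt (F count now 0)
Fire out after step 4
Initially T: 14, now '.': 16
Total burnt (originally-T cells now '.'): 5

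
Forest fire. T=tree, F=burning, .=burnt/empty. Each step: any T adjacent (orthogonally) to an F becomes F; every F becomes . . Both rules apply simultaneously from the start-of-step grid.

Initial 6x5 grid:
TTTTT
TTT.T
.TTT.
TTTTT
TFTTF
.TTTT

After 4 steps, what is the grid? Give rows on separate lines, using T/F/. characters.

Step 1: 7 trees catch fire, 2 burn out
  TTTTT
  TTT.T
  .TTT.
  TFTTF
  F.FF.
  .FTTF
Step 2: 6 trees catch fire, 7 burn out
  TTTTT
  TTT.T
  .FTT.
  F.FF.
  .....
  ..FF.
Step 3: 3 trees catch fire, 6 burn out
  TTTTT
  TFT.T
  ..FF.
  .....
  .....
  .....
Step 4: 3 trees catch fire, 3 burn out
  TFTTT
  F.F.T
  .....
  .....
  .....
  .....

TFTTT
F.F.T
.....
.....
.....
.....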